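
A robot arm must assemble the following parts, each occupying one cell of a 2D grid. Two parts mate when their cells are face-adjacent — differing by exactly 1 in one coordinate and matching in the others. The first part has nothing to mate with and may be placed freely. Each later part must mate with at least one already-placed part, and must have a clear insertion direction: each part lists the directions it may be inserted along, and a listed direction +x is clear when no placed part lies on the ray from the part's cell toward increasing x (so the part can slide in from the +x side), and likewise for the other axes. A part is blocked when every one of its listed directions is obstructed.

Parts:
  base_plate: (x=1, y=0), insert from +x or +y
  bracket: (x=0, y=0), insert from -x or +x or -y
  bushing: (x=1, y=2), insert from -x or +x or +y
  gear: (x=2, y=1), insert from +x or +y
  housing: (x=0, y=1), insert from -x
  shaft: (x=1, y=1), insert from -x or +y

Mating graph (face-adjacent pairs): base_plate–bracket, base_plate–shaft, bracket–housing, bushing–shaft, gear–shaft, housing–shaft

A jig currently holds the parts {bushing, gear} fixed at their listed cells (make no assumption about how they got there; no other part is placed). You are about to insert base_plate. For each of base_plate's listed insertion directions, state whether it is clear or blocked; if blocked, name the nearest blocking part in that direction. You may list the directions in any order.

+x: ray from base_plate(1, 0) has no placed part ⇒ clear
+y: nearest on ray is bushing@(1, 2) ⇒ blocked

+x: clear; +y: blocked by bushing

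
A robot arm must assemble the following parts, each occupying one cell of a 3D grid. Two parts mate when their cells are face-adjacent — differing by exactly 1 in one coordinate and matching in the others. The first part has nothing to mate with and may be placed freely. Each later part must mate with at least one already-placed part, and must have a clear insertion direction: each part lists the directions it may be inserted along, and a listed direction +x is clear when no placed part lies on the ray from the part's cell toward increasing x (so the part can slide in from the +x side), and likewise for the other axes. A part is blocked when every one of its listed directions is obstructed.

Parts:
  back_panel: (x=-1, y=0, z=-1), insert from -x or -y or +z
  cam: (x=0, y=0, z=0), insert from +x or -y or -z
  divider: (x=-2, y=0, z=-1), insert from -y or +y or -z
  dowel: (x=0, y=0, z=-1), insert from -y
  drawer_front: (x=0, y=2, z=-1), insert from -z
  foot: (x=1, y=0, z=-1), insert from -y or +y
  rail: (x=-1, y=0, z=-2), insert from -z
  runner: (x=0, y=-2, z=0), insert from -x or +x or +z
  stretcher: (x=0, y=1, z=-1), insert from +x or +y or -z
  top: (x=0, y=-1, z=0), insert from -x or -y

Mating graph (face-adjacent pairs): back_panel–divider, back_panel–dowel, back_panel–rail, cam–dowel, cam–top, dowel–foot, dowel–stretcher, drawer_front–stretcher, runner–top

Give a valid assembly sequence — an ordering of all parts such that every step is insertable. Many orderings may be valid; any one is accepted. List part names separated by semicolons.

stretcher; dowel; foot; back_panel; divider; drawer_front; rail; cam; top; runner

1. stretcher@(0, 1, -1) [+x clear] — {stretcher}
2. dowel@(0, 0, -1) [-y clear] — {dowel, stretcher}
3. foot@(1, 0, -1) [-y clear] — {dowel, foot, stretcher}
4. back_panel@(-1, 0, -1) [-x clear] — {back_panel, dowel, foot, stretcher}
5. divider@(-2, 0, -1) [-y clear] — {back_panel, divider, dowel, foot, stretcher}
6. drawer_front@(0, 2, -1) [-z clear] — {back_panel, divider, dowel, drawer_front, foot, stretcher}
7. rail@(-1, 0, -2) [-z clear] — {back_panel, divider, dowel, drawer_front, foot, rail, stretcher}
8. cam@(0, 0, 0) [+x clear] — {back_panel, cam, divider, dowel, drawer_front, foot, rail, stretcher}
9. top@(0, -1, 0) [-x clear] — {back_panel, cam, divider, dowel, drawer_front, foot, rail, stretcher, top}
10. runner@(0, -2, 0) [-x clear] — {back_panel, cam, divider, dowel, drawer_front, foot, rail, runner, stretcher, top}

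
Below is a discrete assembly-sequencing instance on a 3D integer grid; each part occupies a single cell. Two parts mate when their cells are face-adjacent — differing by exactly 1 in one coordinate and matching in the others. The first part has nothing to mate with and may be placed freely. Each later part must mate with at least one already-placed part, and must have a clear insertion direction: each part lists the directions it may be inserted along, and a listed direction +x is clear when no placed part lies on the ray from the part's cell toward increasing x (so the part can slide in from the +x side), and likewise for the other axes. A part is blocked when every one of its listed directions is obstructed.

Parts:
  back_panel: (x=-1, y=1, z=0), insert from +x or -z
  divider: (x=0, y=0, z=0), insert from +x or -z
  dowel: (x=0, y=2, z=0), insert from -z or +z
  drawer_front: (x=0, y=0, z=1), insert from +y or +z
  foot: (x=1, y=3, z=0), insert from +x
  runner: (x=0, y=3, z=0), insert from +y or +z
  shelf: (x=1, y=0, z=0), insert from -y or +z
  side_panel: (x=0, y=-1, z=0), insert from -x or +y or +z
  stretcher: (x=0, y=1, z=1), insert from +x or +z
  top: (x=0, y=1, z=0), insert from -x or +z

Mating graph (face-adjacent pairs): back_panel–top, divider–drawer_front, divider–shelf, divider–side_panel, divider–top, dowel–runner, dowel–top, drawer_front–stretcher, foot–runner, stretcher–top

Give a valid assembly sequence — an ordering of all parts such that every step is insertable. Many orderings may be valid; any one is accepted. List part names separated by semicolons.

1. top@(0, 1, 0) [-x clear] — {top}
2. dowel@(0, 2, 0) [-z clear] — {dowel, top}
3. back_panel@(-1, 1, 0) [-z clear] — {back_panel, dowel, top}
4. stretcher@(0, 1, 1) [+x clear] — {back_panel, dowel, stretcher, top}
5. drawer_front@(0, 0, 1) [+z clear] — {back_panel, dowel, drawer_front, stretcher, top}
6. runner@(0, 3, 0) [+y clear] — {back_panel, dowel, drawer_front, runner, stretcher, top}
7. foot@(1, 3, 0) [+x clear] — {back_panel, dowel, drawer_front, foot, runner, stretcher, top}
8. divider@(0, 0, 0) [+x clear] — {back_panel, divider, dowel, drawer_front, foot, runner, stretcher, top}
9. shelf@(1, 0, 0) [-y clear] — {back_panel, divider, dowel, drawer_front, foot, runner, shelf, stretcher, top}
10. side_panel@(0, -1, 0) [-x clear] — {back_panel, divider, dowel, drawer_front, foot, runner, shelf, side_panel, stretcher, top}

top; dowel; back_panel; stretcher; drawer_front; runner; foot; divider; shelf; side_panel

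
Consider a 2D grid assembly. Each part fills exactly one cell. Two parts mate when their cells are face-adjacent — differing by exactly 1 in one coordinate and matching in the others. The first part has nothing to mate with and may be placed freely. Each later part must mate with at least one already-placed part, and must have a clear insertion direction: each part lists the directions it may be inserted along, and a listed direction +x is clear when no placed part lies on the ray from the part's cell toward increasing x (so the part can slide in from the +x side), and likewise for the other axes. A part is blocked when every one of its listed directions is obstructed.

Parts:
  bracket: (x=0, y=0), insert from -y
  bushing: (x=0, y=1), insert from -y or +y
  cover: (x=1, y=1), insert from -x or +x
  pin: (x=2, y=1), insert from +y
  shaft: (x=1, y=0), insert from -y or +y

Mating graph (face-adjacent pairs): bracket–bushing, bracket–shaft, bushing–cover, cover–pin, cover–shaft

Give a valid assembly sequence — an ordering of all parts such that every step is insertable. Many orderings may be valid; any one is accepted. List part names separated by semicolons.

1. bushing@(0, 1) [-y clear] — {bushing}
2. bracket@(0, 0) [-y clear] — {bracket, bushing}
3. shaft@(1, 0) [-y clear] — {bracket, bushing, shaft}
4. cover@(1, 1) [+x clear] — {bracket, bushing, cover, shaft}
5. pin@(2, 1) [+y clear] — {bracket, bushing, cover, pin, shaft}

bushing; bracket; shaft; cover; pin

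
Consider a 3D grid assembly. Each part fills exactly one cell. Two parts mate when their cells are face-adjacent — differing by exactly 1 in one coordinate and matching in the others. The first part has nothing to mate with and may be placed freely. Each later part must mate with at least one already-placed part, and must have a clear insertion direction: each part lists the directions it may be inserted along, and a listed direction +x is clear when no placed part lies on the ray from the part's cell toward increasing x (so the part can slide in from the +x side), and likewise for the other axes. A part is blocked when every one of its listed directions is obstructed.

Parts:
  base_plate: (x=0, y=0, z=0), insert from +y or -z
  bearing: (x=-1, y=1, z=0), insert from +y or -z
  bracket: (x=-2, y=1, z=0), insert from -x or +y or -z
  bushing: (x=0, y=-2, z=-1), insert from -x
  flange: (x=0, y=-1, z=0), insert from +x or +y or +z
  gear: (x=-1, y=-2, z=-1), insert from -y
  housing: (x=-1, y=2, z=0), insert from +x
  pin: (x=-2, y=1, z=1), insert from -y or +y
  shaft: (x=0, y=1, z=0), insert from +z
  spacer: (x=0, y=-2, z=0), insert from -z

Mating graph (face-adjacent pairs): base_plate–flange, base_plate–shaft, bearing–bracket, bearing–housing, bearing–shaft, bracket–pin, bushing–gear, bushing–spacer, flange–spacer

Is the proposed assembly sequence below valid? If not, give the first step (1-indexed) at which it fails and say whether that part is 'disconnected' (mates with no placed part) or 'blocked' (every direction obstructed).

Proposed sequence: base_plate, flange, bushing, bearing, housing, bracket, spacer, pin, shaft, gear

Invalid at step 3 (disconnected)

1. base_plate@(0, 0, 0) [+y clear] — {base_plate}
2. flange@(0, -1, 0) [+x clear] — {base_plate, flange}
3. bushing@(0, -2, -1) — no placed neighbour ⇒ disconnected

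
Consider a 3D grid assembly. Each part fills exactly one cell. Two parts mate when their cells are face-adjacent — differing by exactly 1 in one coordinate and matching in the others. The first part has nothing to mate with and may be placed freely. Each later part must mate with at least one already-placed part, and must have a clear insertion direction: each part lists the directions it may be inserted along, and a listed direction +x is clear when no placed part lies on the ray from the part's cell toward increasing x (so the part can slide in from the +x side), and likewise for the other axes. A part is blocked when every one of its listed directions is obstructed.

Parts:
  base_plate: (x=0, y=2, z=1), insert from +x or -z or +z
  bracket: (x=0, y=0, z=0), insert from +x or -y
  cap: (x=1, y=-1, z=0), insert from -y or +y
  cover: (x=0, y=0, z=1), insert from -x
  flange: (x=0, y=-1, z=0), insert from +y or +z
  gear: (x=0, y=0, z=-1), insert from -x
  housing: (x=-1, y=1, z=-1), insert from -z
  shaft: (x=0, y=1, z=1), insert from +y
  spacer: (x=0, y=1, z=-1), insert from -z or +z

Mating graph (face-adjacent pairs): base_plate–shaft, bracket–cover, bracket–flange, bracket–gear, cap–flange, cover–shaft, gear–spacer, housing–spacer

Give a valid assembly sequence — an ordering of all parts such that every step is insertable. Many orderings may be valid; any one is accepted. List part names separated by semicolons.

1. flange@(0, -1, 0) [+y clear] — {flange}
2. bracket@(0, 0, 0) [+x clear] — {bracket, flange}
3. cover@(0, 0, 1) [-x clear] — {bracket, cover, flange}
4. shaft@(0, 1, 1) [+y clear] — {bracket, cover, flange, shaft}
5. base_plate@(0, 2, 1) [+x clear] — {base_plate, bracket, cover, flange, shaft}
6. cap@(1, -1, 0) [-y clear] — {base_plate, bracket, cap, cover, flange, shaft}
7. gear@(0, 0, -1) [-x clear] — {base_plate, bracket, cap, cover, flange, gear, shaft}
8. spacer@(0, 1, -1) [-z clear] — {base_plate, bracket, cap, cover, flange, gear, shaft, spacer}
9. housing@(-1, 1, -1) [-z clear] — {base_plate, bracket, cap, cover, flange, gear, housing, shaft, spacer}

flange; bracket; cover; shaft; base_plate; cap; gear; spacer; housing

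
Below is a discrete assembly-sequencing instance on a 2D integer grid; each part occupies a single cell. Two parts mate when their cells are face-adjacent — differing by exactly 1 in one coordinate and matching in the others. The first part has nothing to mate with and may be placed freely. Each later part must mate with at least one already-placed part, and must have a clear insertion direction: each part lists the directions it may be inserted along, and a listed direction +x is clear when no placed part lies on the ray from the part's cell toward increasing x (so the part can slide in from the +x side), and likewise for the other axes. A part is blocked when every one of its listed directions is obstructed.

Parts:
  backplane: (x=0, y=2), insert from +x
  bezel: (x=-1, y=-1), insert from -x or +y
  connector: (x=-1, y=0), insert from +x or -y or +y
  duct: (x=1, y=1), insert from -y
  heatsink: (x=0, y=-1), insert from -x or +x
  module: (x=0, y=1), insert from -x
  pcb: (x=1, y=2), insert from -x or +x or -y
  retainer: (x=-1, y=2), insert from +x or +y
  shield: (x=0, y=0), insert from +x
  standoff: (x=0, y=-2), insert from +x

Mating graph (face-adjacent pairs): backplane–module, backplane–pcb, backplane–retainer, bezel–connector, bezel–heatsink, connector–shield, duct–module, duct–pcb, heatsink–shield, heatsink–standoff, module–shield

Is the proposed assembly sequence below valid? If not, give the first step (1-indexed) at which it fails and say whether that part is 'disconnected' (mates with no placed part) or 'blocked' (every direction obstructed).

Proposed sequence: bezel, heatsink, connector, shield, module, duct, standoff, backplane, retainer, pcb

Valid

1. bezel@(-1, -1) [-x clear] — {bezel}
2. heatsink@(0, -1) [+x clear] — {bezel, heatsink}
3. connector@(-1, 0) [+x clear] — {bezel, connector, heatsink}
4. shield@(0, 0) [+x clear] — {bezel, connector, heatsink, shield}
5. module@(0, 1) [-x clear] — {bezel, connector, heatsink, module, shield}
6. duct@(1, 1) [-y clear] — {bezel, connector, duct, heatsink, module, shield}
7. standoff@(0, -2) [+x clear] — {bezel, connector, duct, heatsink, module, shield, standoff}
8. backplane@(0, 2) [+x clear] — {backplane, bezel, connector, duct, heatsink, module, shield, standoff}
9. retainer@(-1, 2) [+y clear] — {backplane, bezel, connector, duct, heatsink, module, retainer, shield, standoff}
10. pcb@(1, 2) [+x clear] — {backplane, bezel, connector, duct, heatsink, module, pcb, retainer, shield, standoff}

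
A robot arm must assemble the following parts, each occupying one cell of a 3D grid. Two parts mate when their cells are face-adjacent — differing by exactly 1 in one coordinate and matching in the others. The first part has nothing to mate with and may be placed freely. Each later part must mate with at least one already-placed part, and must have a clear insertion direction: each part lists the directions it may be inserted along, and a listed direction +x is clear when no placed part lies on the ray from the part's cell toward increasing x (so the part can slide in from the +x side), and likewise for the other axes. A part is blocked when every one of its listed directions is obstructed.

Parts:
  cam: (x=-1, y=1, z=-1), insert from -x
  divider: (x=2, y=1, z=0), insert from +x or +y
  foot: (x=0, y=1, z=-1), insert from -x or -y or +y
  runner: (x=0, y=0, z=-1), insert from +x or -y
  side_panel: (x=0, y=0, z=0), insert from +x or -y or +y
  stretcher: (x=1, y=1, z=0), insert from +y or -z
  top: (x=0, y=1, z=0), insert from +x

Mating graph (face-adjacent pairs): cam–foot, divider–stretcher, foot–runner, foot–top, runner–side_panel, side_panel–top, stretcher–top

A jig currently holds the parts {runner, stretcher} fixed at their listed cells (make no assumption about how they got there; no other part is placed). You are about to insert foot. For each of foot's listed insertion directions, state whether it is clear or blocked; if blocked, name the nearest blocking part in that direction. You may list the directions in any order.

-x: ray from foot(0, 1, -1) has no placed part ⇒ clear
-y: nearest on ray is runner@(0, 0, -1) ⇒ blocked
+y: ray from foot(0, 1, -1) has no placed part ⇒ clear

+y: clear; -x: clear; -y: blocked by runner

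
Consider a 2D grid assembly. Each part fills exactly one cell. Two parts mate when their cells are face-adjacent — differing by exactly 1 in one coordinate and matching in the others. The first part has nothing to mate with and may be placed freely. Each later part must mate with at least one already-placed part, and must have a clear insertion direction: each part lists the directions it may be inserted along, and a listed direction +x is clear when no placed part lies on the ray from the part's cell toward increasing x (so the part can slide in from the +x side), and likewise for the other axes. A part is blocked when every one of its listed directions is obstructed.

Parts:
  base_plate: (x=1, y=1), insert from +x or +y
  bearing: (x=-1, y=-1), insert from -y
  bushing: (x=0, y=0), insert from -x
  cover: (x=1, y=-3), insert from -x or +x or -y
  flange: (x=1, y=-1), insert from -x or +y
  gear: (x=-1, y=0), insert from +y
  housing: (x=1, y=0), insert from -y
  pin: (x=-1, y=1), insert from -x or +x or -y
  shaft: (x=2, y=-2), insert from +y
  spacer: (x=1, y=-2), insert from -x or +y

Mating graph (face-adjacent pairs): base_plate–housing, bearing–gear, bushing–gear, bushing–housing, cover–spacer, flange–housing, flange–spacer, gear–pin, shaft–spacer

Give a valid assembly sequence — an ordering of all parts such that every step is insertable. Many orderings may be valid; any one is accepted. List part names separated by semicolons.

1. housing@(1, 0) [-y clear] — {housing}
2. flange@(1, -1) [-x clear] — {flange, housing}
3. spacer@(1, -2) [-x clear] — {flange, housing, spacer}
4. cover@(1, -3) [-x clear] — {cover, flange, housing, spacer}
5. shaft@(2, -2) [+y clear] — {cover, flange, housing, shaft, spacer}
6. bushing@(0, 0) [-x clear] — {bushing, cover, flange, housing, shaft, spacer}
7. gear@(-1, 0) [+y clear] — {bushing, cover, flange, gear, housing, shaft, spacer}
8. bearing@(-1, -1) [-y clear] — {bearing, bushing, cover, flange, gear, housing, shaft, spacer}
9. pin@(-1, 1) [-x clear] — {bearing, bushing, cover, flange, gear, housing, pin, shaft, spacer}
10. base_plate@(1, 1) [+x clear] — {base_plate, bearing, bushing, cover, flange, gear, housing, pin, shaft, spacer}

housing; flange; spacer; cover; shaft; bushing; gear; bearing; pin; base_plate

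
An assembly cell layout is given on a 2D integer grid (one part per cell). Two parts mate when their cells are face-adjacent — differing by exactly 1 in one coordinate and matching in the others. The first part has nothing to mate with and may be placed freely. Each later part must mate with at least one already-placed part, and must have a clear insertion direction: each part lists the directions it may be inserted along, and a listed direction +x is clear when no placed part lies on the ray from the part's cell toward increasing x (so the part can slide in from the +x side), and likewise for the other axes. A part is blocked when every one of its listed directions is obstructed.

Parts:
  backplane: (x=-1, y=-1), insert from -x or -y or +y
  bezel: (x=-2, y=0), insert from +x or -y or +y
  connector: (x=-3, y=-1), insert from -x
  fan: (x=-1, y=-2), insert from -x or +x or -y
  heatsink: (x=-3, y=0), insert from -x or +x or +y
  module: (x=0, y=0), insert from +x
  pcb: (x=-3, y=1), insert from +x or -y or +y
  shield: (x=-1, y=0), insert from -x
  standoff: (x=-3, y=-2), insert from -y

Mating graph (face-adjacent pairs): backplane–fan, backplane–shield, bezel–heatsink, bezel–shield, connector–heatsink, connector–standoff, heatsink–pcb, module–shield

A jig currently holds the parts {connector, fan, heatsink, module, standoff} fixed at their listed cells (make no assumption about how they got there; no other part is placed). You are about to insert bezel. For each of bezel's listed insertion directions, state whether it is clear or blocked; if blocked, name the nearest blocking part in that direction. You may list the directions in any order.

+x: blocked by module; +y: clear; -y: clear

+x: nearest on ray is module@(0, 0) ⇒ blocked
-y: ray from bezel(-2, 0) has no placed part ⇒ clear
+y: ray from bezel(-2, 0) has no placed part ⇒ clear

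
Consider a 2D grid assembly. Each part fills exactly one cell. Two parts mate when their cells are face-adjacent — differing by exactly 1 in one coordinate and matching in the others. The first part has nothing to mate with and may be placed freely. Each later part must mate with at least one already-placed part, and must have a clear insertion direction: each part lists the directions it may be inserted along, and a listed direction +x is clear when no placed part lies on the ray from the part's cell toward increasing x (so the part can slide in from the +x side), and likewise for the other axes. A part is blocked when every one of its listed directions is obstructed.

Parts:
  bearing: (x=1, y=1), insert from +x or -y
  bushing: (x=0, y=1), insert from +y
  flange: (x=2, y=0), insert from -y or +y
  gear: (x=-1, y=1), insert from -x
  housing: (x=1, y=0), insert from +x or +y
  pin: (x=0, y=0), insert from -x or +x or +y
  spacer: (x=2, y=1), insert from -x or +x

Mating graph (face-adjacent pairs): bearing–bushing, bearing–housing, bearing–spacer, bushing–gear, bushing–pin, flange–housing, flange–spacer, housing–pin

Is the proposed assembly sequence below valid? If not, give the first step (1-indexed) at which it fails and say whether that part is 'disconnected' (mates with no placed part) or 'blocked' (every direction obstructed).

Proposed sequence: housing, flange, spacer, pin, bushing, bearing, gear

Invalid at step 6 (blocked)

1. housing@(1, 0) [+x clear] — {housing}
2. flange@(2, 0) [-y clear] — {flange, housing}
3. spacer@(2, 1) [-x clear] — {flange, housing, spacer}
4. pin@(0, 0) [-x clear] — {flange, housing, pin, spacer}
5. bushing@(0, 1) [+y clear] — {bushing, flange, housing, pin, spacer}
6. bearing@(1, 1) — +x/-y all obstructed ⇒ blocked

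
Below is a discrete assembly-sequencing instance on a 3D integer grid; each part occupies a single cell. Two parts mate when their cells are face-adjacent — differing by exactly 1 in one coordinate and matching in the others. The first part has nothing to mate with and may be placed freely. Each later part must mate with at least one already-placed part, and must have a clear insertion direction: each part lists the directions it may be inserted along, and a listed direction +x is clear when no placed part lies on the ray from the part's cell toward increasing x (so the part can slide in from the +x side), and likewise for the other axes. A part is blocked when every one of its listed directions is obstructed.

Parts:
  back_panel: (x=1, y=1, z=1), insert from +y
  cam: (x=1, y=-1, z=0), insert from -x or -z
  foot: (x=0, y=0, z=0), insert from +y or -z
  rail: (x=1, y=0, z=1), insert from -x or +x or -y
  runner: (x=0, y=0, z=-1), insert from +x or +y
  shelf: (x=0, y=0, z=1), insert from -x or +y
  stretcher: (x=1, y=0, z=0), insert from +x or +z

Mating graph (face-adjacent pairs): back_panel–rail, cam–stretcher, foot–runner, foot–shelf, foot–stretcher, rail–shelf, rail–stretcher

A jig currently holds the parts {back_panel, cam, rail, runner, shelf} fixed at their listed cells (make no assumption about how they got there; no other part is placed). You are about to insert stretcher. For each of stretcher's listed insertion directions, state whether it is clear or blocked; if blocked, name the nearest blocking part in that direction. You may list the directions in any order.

+x: clear; +z: blocked by rail

+x: ray from stretcher(1, 0, 0) has no placed part ⇒ clear
+z: nearest on ray is rail@(1, 0, 1) ⇒ blocked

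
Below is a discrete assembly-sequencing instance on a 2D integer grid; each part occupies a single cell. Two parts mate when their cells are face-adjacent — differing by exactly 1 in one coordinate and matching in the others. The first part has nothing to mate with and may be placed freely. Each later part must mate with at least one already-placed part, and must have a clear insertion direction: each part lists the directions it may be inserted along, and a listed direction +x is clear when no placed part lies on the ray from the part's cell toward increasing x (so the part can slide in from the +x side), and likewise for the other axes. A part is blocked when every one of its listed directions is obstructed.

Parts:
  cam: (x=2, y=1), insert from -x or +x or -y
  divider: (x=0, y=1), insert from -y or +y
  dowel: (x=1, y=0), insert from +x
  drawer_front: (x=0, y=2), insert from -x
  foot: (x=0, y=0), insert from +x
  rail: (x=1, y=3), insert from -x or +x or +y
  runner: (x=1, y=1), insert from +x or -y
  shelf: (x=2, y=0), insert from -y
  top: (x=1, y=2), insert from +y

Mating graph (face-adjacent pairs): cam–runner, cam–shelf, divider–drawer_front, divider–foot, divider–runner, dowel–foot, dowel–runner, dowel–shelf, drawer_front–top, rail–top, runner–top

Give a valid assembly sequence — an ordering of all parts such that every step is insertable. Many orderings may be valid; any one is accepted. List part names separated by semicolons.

1. foot@(0, 0) [+x clear] — {foot}
2. divider@(0, 1) [+y clear] — {divider, foot}
3. runner@(1, 1) [+x clear] — {divider, foot, runner}
4. cam@(2, 1) [+x clear] — {cam, divider, foot, runner}
5. drawer_front@(0, 2) [-x clear] — {cam, divider, drawer_front, foot, runner}
6. dowel@(1, 0) [+x clear] — {cam, divider, dowel, drawer_front, foot, runner}
7. shelf@(2, 0) [-y clear] — {cam, divider, dowel, drawer_front, foot, runner, shelf}
8. top@(1, 2) [+y clear] — {cam, divider, dowel, drawer_front, foot, runner, shelf, top}
9. rail@(1, 3) [-x clear] — {cam, divider, dowel, drawer_front, foot, rail, runner, shelf, top}

foot; divider; runner; cam; drawer_front; dowel; shelf; top; rail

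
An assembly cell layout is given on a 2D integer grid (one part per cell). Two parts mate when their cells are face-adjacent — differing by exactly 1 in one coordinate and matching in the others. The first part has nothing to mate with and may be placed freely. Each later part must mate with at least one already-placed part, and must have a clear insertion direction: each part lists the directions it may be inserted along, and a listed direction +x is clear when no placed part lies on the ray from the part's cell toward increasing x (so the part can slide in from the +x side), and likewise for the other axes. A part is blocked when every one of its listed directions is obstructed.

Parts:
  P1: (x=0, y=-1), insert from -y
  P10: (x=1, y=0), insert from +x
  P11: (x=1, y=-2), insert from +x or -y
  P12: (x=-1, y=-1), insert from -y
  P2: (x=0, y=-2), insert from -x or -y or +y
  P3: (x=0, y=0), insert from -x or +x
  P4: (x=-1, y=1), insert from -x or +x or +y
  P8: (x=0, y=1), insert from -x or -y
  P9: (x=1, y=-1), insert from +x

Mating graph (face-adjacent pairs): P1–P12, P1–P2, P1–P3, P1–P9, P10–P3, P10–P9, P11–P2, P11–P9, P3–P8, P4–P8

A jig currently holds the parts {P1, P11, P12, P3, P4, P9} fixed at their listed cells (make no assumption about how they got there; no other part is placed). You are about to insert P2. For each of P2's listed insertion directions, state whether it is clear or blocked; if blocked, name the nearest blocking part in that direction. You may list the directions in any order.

-x: ray from P2(0, -2) has no placed part ⇒ clear
-y: ray from P2(0, -2) has no placed part ⇒ clear
+y: nearest on ray is P1@(0, -1) ⇒ blocked

+y: blocked by P1; -x: clear; -y: clear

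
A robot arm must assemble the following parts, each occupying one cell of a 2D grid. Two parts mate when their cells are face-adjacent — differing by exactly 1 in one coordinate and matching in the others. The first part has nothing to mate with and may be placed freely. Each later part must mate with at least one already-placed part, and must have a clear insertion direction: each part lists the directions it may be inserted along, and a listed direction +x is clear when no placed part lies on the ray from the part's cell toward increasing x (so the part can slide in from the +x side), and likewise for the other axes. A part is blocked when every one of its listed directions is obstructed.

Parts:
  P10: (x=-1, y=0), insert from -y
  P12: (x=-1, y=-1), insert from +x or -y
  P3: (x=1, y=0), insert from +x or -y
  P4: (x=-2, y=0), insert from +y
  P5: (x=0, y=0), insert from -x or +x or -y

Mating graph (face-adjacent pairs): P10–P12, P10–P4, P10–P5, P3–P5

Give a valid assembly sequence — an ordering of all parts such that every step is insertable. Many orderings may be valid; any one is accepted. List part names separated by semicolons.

1. P3@(1, 0) [+x clear] — {P3}
2. P5@(0, 0) [-x clear] — {P3, P5}
3. P10@(-1, 0) [-y clear] — {P10, P3, P5}
4. P12@(-1, -1) [+x clear] — {P10, P12, P3, P5}
5. P4@(-2, 0) [+y clear] — {P10, P12, P3, P4, P5}

P3; P5; P10; P12; P4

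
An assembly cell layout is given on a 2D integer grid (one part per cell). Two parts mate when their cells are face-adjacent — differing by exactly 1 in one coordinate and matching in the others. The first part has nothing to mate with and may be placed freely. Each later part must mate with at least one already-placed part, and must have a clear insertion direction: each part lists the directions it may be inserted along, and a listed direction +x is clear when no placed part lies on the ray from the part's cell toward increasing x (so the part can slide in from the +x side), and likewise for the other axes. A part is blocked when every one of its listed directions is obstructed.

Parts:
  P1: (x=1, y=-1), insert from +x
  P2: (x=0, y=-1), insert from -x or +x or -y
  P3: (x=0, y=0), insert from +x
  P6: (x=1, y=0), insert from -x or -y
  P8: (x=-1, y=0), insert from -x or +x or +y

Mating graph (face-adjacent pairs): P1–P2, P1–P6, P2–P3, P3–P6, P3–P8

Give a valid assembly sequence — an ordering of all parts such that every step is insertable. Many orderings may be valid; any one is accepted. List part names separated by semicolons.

P3; P8; P6; P1; P2

1. P3@(0, 0) [+x clear] — {P3}
2. P8@(-1, 0) [-x clear] — {P3, P8}
3. P6@(1, 0) [-y clear] — {P3, P6, P8}
4. P1@(1, -1) [+x clear] — {P1, P3, P6, P8}
5. P2@(0, -1) [-x clear] — {P1, P2, P3, P6, P8}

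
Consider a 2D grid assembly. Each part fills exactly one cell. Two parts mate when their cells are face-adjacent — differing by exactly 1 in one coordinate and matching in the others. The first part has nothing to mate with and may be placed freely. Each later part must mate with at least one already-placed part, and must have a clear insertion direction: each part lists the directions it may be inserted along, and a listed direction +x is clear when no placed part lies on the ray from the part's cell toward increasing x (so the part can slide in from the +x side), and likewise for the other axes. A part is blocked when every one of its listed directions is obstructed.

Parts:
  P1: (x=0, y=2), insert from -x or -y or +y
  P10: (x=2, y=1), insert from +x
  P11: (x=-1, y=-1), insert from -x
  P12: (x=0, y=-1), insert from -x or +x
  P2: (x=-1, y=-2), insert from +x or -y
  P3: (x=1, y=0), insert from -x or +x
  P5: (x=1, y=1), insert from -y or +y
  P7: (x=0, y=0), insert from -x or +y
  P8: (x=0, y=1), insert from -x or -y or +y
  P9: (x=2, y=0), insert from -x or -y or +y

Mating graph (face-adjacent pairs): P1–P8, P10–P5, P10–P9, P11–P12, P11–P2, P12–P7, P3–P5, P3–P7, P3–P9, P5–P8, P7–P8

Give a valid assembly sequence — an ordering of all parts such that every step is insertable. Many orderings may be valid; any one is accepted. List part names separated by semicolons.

1. P7@(0, 0) [-x clear] — {P7}
2. P3@(1, 0) [+x clear] — {P3, P7}
3. P8@(0, 1) [-x clear] — {P3, P7, P8}
4. P1@(0, 2) [-x clear] — {P1, P3, P7, P8}
5. P9@(2, 0) [-y clear] — {P1, P3, P7, P8, P9}
6. P10@(2, 1) [+x clear] — {P1, P10, P3, P7, P8, P9}
7. P12@(0, -1) [-x clear] — {P1, P10, P12, P3, P7, P8, P9}
8. P11@(-1, -1) [-x clear] — {P1, P10, P11, P12, P3, P7, P8, P9}
9. P2@(-1, -2) [+x clear] — {P1, P10, P11, P12, P2, P3, P7, P8, P9}
10. P5@(1, 1) [+y clear] — {P1, P10, P11, P12, P2, P3, P5, P7, P8, P9}

P7; P3; P8; P1; P9; P10; P12; P11; P2; P5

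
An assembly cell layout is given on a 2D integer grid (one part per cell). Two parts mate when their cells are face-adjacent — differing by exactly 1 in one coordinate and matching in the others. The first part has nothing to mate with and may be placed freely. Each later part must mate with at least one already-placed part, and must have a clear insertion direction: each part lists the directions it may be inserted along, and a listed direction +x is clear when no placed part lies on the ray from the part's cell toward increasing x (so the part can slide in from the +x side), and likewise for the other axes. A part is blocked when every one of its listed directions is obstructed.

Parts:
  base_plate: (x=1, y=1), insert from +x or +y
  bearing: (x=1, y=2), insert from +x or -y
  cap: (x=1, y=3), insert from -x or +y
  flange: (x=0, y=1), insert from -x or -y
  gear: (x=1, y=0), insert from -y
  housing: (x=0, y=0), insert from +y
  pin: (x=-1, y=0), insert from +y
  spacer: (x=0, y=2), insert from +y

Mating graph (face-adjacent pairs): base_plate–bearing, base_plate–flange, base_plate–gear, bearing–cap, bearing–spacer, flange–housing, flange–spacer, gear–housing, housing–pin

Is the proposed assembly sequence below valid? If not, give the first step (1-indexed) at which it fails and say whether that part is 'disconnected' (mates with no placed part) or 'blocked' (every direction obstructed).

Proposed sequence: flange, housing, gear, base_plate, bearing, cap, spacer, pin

Invalid at step 2 (blocked)

1. flange@(0, 1) [-x clear] — {flange}
2. housing@(0, 0) — +y all obstructed ⇒ blocked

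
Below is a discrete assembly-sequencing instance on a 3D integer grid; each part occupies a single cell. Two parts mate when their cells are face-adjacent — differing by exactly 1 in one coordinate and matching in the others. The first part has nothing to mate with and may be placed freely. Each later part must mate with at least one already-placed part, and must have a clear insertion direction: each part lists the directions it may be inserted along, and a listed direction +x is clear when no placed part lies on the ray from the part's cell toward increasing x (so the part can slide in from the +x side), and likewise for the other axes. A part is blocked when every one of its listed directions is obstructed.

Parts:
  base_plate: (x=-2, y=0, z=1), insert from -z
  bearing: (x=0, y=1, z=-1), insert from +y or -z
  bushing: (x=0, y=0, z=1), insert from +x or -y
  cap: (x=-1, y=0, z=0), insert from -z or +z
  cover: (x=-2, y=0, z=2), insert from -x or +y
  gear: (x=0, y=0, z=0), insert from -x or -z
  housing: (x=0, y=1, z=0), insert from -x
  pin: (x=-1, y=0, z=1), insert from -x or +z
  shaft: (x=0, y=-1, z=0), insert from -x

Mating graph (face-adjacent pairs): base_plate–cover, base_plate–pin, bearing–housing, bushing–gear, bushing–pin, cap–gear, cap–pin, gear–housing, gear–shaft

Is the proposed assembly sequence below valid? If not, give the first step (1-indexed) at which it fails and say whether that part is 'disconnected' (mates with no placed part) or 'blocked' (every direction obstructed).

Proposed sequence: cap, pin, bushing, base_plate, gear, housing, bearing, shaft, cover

1. cap@(-1, 0, 0) [-z clear] — {cap}
2. pin@(-1, 0, 1) [-x clear] — {cap, pin}
3. bushing@(0, 0, 1) [+x clear] — {bushing, cap, pin}
4. base_plate@(-2, 0, 1) [-z clear] — {base_plate, bushing, cap, pin}
5. gear@(0, 0, 0) [-z clear] — {base_plate, bushing, cap, gear, pin}
6. housing@(0, 1, 0) [-x clear] — {base_plate, bushing, cap, gear, housing, pin}
7. bearing@(0, 1, -1) [+y clear] — {base_plate, bearing, bushing, cap, gear, housing, pin}
8. shaft@(0, -1, 0) [-x clear] — {base_plate, bearing, bushing, cap, gear, housing, pin, shaft}
9. cover@(-2, 0, 2) [-x clear] — {base_plate, bearing, bushing, cap, cover, gear, housing, pin, shaft}

Valid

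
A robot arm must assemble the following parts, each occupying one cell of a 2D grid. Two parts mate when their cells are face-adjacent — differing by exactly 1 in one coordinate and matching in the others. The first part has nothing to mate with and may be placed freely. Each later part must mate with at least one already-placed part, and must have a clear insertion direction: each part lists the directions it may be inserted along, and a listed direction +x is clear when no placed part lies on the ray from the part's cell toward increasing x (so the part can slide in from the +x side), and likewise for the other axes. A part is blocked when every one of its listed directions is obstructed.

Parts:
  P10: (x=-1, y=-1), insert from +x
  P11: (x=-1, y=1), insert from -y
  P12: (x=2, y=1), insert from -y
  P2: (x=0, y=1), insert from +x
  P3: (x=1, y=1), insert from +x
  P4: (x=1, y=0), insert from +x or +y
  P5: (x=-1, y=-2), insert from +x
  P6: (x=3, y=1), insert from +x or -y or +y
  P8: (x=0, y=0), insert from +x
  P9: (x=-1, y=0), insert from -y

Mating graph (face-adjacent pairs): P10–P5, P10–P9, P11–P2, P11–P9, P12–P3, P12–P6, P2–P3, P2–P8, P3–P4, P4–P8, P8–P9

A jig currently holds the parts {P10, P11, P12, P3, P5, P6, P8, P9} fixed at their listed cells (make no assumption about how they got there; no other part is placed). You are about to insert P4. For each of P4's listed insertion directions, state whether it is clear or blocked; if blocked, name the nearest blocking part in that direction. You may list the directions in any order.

+x: ray from P4(1, 0) has no placed part ⇒ clear
+y: nearest on ray is P3@(1, 1) ⇒ blocked

+x: clear; +y: blocked by P3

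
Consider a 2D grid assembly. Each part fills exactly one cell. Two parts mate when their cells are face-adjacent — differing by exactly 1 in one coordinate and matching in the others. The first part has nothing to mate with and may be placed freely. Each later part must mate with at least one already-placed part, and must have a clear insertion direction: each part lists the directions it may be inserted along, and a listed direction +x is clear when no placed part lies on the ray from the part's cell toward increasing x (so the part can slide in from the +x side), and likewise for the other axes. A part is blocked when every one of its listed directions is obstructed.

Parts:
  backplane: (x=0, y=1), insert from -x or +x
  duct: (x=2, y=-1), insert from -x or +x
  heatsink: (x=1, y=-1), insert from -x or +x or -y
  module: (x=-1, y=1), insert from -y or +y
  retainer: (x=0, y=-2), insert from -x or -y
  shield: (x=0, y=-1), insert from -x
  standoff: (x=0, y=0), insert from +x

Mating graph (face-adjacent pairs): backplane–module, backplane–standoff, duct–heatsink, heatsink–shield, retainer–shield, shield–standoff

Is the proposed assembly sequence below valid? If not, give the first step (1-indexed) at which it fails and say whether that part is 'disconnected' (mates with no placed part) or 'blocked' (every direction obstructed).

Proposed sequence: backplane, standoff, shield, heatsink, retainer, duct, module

Valid

1. backplane@(0, 1) [-x clear] — {backplane}
2. standoff@(0, 0) [+x clear] — {backplane, standoff}
3. shield@(0, -1) [-x clear] — {backplane, shield, standoff}
4. heatsink@(1, -1) [+x clear] — {backplane, heatsink, shield, standoff}
5. retainer@(0, -2) [-x clear] — {backplane, heatsink, retainer, shield, standoff}
6. duct@(2, -1) [+x clear] — {backplane, duct, heatsink, retainer, shield, standoff}
7. module@(-1, 1) [-y clear] — {backplane, duct, heatsink, module, retainer, shield, standoff}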